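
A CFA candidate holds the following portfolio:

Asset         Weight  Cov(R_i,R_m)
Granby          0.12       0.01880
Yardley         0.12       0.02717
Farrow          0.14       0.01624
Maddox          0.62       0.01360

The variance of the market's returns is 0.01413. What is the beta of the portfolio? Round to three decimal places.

1.148

β_Granby = 0.01880 / 0.01413 = 1.3305
β_Yardley = 0.02717 / 0.01413 = 1.9229
β_Farrow = 0.01624 / 0.01413 = 1.1493
β_Maddox = 0.01360 / 0.01413 = 0.9625
β_P = Σ w_i β_i = 0.12×1.3305 + 0.12×1.9229 + 0.14×1.1493 + 0.62×0.9625 = 1.1481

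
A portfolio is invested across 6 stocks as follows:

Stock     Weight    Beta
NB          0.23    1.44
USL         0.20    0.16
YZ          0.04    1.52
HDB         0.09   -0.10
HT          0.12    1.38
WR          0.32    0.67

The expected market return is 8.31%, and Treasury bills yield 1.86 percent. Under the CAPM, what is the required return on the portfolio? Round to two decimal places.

β_P = Σ w_i β_i = 0.23×1.44 + 0.20×0.16 + 0.04×1.52 + 0.09×-0.10 + 0.12×1.38 + 0.32×0.67 = 0.7950
MRP = 8.31% − 1.86% = 6.45%
E(R_P) = R_f + β_P × MRP = 1.86% + 0.7950 × 6.45% = 6.99%

6.99%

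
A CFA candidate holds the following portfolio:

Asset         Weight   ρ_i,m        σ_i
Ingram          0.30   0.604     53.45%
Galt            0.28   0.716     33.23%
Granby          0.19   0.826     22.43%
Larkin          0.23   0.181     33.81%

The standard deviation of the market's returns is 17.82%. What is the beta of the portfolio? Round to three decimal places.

β_Ingram = 0.604 × 53.45% / 17.82% = 1.8117
β_Galt = 0.716 × 33.23% / 17.82% = 1.3352
β_Granby = 0.826 × 22.43% / 17.82% = 1.0397
β_Larkin = 0.181 × 33.81% / 17.82% = 0.3434
β_P = Σ w_i β_i = 0.30×1.8117 + 0.28×1.3352 + 0.19×1.0397 + 0.23×0.3434 = 1.1939

1.194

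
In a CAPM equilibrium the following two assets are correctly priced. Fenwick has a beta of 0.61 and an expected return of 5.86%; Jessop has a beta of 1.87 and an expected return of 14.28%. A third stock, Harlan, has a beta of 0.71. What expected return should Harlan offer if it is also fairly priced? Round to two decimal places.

MRP (SML slope) = (14.28% − 5.86%) / (1.87 − 0.61) = 8.42% / 1.26 = 6.6825%
R_f (intercept) = 5.86% − 0.61 × 6.6825% = 1.7837%
E(R_Harlan) = R_f + β × MRP = 1.7837% + 0.71 × 6.6825% = 6.53%

6.53%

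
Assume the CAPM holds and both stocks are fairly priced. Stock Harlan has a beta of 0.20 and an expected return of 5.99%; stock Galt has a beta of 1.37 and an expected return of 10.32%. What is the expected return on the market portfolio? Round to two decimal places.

8.95%

Both satisfy E(R) = R_f + β·MRP, so the slope of the SML is
MRP = (10.32% − 5.99%) / (1.37 − 0.20) = 4.33% / 1.17 = 3.7009%
R_f = E(R_Harlan) − β_Harlan·MRP = 5.99% − 0.20 × 3.7009% = 5.2498%
E(R_m) = R_f + MRP = 5.2498% + 3.7009% = 8.95%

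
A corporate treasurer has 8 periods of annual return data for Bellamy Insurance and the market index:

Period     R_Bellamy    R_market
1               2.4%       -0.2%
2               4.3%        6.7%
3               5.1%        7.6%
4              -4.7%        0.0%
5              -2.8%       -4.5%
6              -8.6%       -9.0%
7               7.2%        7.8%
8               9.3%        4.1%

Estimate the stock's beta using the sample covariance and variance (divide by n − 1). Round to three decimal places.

0.887

Mean R_i = (2.4 + 4.3 + 5.1 − 4.7 − 2.8 − 8.6 + 7.2 + 9.3) / 8 = 1.5250%
Mean R_m = (-0.2 + 6.7 + 7.6 + 0.0 − 4.5 − 9.0 + 7.8 + 4.1) / 8 = 1.5625%
Σ(R_i − R̄_i)(R_m − R̄_m) = 232.3175  ⇒  Cov = 232.3175 / 7 = 33.1882
Σ(R_m − R̄_m)² = 262.0588  ⇒  Var(R_m) = 262.0588 / 7 = 37.4370
β = Cov / Var(R_m) = 33.1882 / 37.4370 = 0.8865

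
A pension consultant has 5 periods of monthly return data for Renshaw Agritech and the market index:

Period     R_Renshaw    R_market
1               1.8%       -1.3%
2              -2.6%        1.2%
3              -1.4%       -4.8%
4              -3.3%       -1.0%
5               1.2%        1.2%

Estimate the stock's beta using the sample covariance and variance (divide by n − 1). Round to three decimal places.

Mean R_i = (1.8 − 2.6 − 1.4 − 3.3 + 1.2) / 5 = -0.8600%
Mean R_m = (-1.3 + 1.2 − 4.8 − 1.0 + 1.2) / 5 = -0.9400%
Σ(R_i − R̄_i)(R_m − R̄_m) = 1.9580  ⇒  Cov = 1.9580 / 4 = 0.4895
Σ(R_m − R̄_m)² = 24.1920  ⇒  Var(R_m) = 24.1920 / 4 = 6.0480
β = Cov / Var(R_m) = 0.4895 / 6.0480 = 0.0809

0.081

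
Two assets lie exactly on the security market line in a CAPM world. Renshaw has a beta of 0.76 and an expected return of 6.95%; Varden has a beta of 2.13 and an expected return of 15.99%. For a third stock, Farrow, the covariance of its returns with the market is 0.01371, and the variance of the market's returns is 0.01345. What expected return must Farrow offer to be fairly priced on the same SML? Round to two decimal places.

8.66%

MRP = (15.99% − 6.95%) / (2.13 − 0.76) = 6.5985%
R_f = 6.95% − 0.76 × 6.5985% = 1.9351%
β_Farrow = Cov / Var(R_m) = 0.01371 / 0.01345 = 1.0193
E(R_Farrow) = R_f + β × MRP = 1.9351% + 1.0193 × 6.5985% = 8.66%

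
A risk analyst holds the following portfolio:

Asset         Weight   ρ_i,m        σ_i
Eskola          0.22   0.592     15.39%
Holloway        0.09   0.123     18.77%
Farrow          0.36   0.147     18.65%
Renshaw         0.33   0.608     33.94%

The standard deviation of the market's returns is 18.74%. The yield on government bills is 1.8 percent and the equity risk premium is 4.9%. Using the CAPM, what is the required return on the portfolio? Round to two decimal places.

β_Eskola = 0.592 × 15.39% / 18.74% = 0.4862
β_Holloway = 0.123 × 18.77% / 18.74% = 0.1232
β_Farrow = 0.147 × 18.65% / 18.74% = 0.1463
β_Renshaw = 0.608 × 33.94% / 18.74% = 1.1011
β_P = Σ w_i β_i = 0.22×0.4862 + 0.09×0.1232 + 0.36×0.1463 + 0.33×1.1011 = 0.5341
E(R_P) = R_f + β_P × MRP = 1.8% + 0.5341 × 4.9% = 4.42%

4.42%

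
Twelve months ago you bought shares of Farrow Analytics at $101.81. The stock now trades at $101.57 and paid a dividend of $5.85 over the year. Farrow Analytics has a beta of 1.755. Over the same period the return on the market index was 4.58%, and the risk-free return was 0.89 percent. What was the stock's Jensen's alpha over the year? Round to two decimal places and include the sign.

Realised HPR = (P1 + D1 − P0) / P0 = (101.57 + 5.85 − 101.81) / 101.81 = 5.61 / 101.81 = 5.5103%
MRP = 4.58% − 0.89% = 3.69%
CAPM required = R_f + β·MRP = 0.89% + 1.755 × 3.69% = 7.36595%
α = realised − required = 5.5103% − 7.36595% = -1.86%

-1.86%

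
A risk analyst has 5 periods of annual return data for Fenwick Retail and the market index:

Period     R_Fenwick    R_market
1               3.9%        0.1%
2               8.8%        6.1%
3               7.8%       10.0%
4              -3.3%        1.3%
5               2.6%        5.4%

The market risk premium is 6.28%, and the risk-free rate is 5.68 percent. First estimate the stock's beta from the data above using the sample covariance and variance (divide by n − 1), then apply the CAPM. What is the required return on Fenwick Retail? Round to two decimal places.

10.76%

Mean R_i = (3.9 + 8.8 + 7.8 − 3.3 + 2.6) / 5 = 3.9600%
Mean R_m = (0.1 + 6.1 + 10.0 + 1.3 + 5.4) / 5 = 4.5800%
Σ(R_i − R̄_i)(R_m − R̄_m) = 51.1360  ⇒  Cov = 51.1360 / 4 = 12.7840
Σ(R_m − R̄_m)² = 63.1880  ⇒  Var(R_m) = 63.1880 / 4 = 15.7970
β = Cov / Var(R_m) = 12.7840 / 15.7970 = 0.8093
E(R) = R_f + β × MRP = 5.68% + 0.8093 × 6.28% = 10.76%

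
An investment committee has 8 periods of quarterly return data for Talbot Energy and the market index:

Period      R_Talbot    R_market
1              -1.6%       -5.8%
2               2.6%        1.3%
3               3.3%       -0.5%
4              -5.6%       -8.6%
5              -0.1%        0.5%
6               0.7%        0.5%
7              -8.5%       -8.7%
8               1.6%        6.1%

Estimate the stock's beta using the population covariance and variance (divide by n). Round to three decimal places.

0.663

Mean R_i = (-1.6 + 2.6 + 3.3 − 5.6 − 0.1 + 0.7 − 8.5 + 1.6) / 8 = -0.9500%
Mean R_m = (-5.8 + 1.3 − 0.5 − 8.6 + 0.5 + 0.5 − 8.7 + 6.1) / 8 = -1.9000%
Σ(R_i − R̄_i)(R_m − R̄_m) = 128.7400  ⇒  Cov = 128.7400 / 8 = 16.0925
Σ(R_m − R̄_m)² = 194.0600  ⇒  Var(R_m) = 194.0600 / 8 = 24.2575
β = Cov / Var(R_m) = 16.0925 / 24.2575 = 0.6634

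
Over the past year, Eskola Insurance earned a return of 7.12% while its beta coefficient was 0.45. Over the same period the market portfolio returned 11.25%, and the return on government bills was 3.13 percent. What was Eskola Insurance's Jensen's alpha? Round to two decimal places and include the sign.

+0.34%

Market excess return = 11.25% − 3.13% = 8.12%
CAPM benchmark = R_f + β(R_m − R_f) = 3.13% + 0.45 × 8.12% = 6.7840%
α = actual − benchmark = 7.12% − 6.7840% = +0.34%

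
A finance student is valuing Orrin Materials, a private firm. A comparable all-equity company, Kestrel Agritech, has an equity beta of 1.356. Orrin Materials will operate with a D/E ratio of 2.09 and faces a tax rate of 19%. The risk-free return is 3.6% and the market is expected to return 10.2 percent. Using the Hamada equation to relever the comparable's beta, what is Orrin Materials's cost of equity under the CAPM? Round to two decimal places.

27.70%

β_L = β_U × [1 + (1 − t)(D/E)] = 1.356 × [1 + (1 − 0.19) × 2.09]
    = 1.356 × [1 + 0.81 × 2.09] = 1.356 × 2.6929 = 3.6516
MRP = 10.2% − 3.6% = 6.60%
E(R) = R_f + β_L × MRP = 3.6% + 3.6516 × 6.6% = 27.70%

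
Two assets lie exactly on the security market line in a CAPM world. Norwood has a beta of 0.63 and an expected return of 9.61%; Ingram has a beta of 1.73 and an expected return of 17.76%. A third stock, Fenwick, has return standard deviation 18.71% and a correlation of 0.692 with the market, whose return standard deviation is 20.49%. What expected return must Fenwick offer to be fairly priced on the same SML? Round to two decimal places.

9.62%

MRP = (17.76% − 9.61%) / (1.73 − 0.63) = 7.4091%
R_f = 9.61% − 0.63 × 7.4091% = 4.9423%
β_Fenwick = ρ·σ_i/σ_m = 0.692 × 18.71 / 20.49 = 0.6319
E(R_Fenwick) = R_f + β × MRP = 4.9423% + 0.6319 × 7.4091% = 9.62%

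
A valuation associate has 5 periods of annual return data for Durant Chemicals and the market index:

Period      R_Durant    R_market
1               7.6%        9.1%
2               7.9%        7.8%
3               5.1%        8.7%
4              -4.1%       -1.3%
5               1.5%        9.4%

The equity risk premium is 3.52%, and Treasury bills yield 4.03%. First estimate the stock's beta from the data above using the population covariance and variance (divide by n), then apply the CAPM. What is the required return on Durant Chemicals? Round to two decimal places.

7.17%

Mean R_i = (7.6 + 7.9 + 5.1 − 4.1 + 1.5) / 5 = 3.6000%
Mean R_m = (9.1 + 7.8 + 8.7 − 1.3 + 9.4) / 5 = 6.7400%
Σ(R_i − R̄_i)(R_m − R̄_m) = 73.2600  ⇒  Cov = 73.2600 / 5 = 14.6520
Σ(R_m − R̄_m)² = 82.2520  ⇒  Var(R_m) = 82.2520 / 5 = 16.4504
β = Cov / Var(R_m) = 14.6520 / 16.4504 = 0.8907
E(R) = R_f + β × MRP = 4.03% + 0.8907 × 3.52% = 7.17%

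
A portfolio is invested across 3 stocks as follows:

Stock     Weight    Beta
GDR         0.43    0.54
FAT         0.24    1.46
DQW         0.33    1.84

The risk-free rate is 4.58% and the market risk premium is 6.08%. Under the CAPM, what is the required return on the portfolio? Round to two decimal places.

11.81%

β_P = Σ w_i β_i = 0.43×0.54 + 0.24×1.46 + 0.33×1.84 = 1.1898
E(R_P) = R_f + β_P × MRP = 4.58% + 1.1898 × 6.08% = 11.81%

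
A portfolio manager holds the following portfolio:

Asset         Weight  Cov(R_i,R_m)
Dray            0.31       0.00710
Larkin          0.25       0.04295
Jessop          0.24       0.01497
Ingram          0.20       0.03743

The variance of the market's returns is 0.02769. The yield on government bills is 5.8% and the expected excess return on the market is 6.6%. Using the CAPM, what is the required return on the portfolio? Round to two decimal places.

11.52%

β_Dray = 0.00710 / 0.02769 = 0.2564
β_Larkin = 0.04295 / 0.02769 = 1.5511
β_Jessop = 0.01497 / 0.02769 = 0.5406
β_Ingram = 0.03743 / 0.02769 = 1.3518
β_P = Σ w_i β_i = 0.31×0.2564 + 0.25×1.5511 + 0.24×0.5406 + 0.20×1.3518 = 0.8674
E(R_P) = R_f + β_P × MRP = 5.8% + 0.8674 × 6.6% = 11.52%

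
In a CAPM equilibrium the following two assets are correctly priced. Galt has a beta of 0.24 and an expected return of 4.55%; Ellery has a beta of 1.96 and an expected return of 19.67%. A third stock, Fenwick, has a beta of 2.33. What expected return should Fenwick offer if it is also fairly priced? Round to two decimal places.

MRP (SML slope) = (19.67% − 4.55%) / (1.96 − 0.24) = 15.12% / 1.72 = 8.7907%
R_f (intercept) = 4.55% − 0.24 × 8.7907% = 2.4402%
E(R_Fenwick) = R_f + β × MRP = 2.4402% + 2.33 × 8.7907% = 22.92%

22.92%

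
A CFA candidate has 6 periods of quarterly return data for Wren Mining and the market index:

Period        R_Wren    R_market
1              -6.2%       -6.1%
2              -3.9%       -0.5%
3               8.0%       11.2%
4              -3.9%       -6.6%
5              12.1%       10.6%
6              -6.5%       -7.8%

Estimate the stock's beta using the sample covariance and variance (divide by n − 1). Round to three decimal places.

Mean R_i = (-6.2 − 3.9 + 8.0 − 3.9 + 12.1 − 6.5) / 6 = -0.0667%
Mean R_m = (-6.1 − 0.5 + 11.2 − 6.6 + 10.6 − 7.8) / 6 = 0.1333%
Σ(R_i − R̄_i)(R_m − R̄_m) = 334.1233  ⇒  Cov = 334.1233 / 5 = 66.8247
Σ(R_m − R̄_m)² = 379.5533  ⇒  Var(R_m) = 379.5533 / 5 = 75.9107
β = Cov / Var(R_m) = 66.8247 / 75.9107 = 0.8803

0.880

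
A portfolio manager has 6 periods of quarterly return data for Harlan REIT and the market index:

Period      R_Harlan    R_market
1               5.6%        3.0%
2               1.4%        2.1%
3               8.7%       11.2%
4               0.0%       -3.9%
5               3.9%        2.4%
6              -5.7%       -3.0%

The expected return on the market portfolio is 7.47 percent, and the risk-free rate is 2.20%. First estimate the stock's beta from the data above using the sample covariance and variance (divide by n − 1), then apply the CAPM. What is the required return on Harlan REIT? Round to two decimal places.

Mean R_i = (5.6 + 1.4 + 8.7 + 0.0 + 3.9 − 5.7) / 6 = 2.3167%
Mean R_m = (3.0 + 2.1 + 11.2 − 3.9 + 2.4 − 3.0) / 6 = 1.9667%
Σ(R_i − R̄_i)(R_m − R̄_m) = 116.3033  ⇒  Cov = 116.3033 / 5 = 23.2607
Σ(R_m − R̄_m)² = 145.6133  ⇒  Var(R_m) = 145.6133 / 5 = 29.1227
β = Cov / Var(R_m) = 23.2607 / 29.1227 = 0.7987
MRP = 7.47% − 2.20% = 5.27%
E(R) = R_f + β × MRP = 2.20% + 0.7987 × 5.27% = 6.41%

6.41%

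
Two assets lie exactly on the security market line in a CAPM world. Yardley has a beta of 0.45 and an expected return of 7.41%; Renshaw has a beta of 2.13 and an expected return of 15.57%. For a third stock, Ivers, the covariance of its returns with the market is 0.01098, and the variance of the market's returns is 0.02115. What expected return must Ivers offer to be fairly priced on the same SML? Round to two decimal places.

MRP = (15.57% − 7.41%) / (2.13 − 0.45) = 4.8571%
R_f = 7.41% − 0.45 × 4.8571% = 5.2243%
β_Ivers = Cov / Var(R_m) = 0.01098 / 0.02115 = 0.5191
E(R_Ivers) = R_f + β × MRP = 5.2243% + 0.5191 × 4.8571% = 7.75%

7.75%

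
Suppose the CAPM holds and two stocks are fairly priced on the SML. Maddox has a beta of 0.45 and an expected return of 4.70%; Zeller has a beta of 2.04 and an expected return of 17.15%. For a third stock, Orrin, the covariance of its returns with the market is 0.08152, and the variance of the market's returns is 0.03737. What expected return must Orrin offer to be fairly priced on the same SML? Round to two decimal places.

MRP = (17.15% − 4.70%) / (2.04 − 0.45) = 7.8302%
R_f = 4.70% − 0.45 × 7.8302% = 1.1764%
β_Orrin = Cov / Var(R_m) = 0.08152 / 0.03737 = 2.1814
E(R_Orrin) = R_f + β × MRP = 1.1764% + 2.1814 × 7.8302% = 18.26%

18.26%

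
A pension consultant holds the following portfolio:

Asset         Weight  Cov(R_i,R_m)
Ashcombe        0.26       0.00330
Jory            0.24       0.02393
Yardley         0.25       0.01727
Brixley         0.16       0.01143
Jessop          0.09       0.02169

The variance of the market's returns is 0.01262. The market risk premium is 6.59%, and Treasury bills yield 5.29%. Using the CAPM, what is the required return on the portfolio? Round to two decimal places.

12.97%

β_Ashcombe = 0.00330 / 0.01262 = 0.2615
β_Jory = 0.02393 / 0.01262 = 1.8962
β_Yardley = 0.01727 / 0.01262 = 1.3685
β_Brixley = 0.01143 / 0.01262 = 0.9057
β_Jessop = 0.02169 / 0.01262 = 1.7187
β_P = Σ w_i β_i = 0.26×0.2615 + 0.24×1.8962 + 0.25×1.3685 + 0.16×0.9057 + 0.09×1.7187 = 1.1648
E(R_P) = R_f + β_P × MRP = 5.29% + 1.1648 × 6.59% = 12.97%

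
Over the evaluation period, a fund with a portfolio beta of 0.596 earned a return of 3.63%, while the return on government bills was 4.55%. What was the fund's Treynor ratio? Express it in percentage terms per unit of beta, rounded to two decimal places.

Treynor = (R_P − R_f) / β_P = (3.63% − 4.55%) / 0.5960 = -0.92% / 0.5960 = -1.54%

-1.54%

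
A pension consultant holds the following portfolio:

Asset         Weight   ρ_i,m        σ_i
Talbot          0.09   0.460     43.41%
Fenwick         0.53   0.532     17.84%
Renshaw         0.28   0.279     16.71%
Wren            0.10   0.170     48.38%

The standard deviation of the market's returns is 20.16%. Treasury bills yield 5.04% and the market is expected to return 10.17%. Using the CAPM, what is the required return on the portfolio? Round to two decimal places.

β_Talbot = 0.460 × 43.41% / 20.16% = 0.9905
β_Fenwick = 0.532 × 17.84% / 20.16% = 0.4708
β_Renshaw = 0.279 × 16.71% / 20.16% = 0.2313
β_Wren = 0.170 × 48.38% / 20.16% = 0.4080
β_P = Σ w_i β_i = 0.09×0.9905 + 0.53×0.4708 + 0.28×0.2313 + 0.10×0.4080 = 0.4442
MRP = 10.17% − 5.04% = 5.13%
E(R_P) = R_f + β_P × MRP = 5.04% + 0.4442 × 5.13% = 7.32%

7.32%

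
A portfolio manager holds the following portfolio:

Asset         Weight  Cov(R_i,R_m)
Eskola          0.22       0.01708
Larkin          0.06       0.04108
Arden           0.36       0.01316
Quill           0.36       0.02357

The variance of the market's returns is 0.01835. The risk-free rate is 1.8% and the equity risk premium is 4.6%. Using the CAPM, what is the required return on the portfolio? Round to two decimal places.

6.67%

β_Eskola = 0.01708 / 0.01835 = 0.9308
β_Larkin = 0.04108 / 0.01835 = 2.2387
β_Arden = 0.01316 / 0.01835 = 0.7172
β_Quill = 0.02357 / 0.01835 = 1.2845
β_P = Σ w_i β_i = 0.22×0.9308 + 0.06×2.2387 + 0.36×0.7172 + 0.36×1.2845 = 1.0597
E(R_P) = R_f + β_P × MRP = 1.8% + 1.0597 × 4.6% = 6.67%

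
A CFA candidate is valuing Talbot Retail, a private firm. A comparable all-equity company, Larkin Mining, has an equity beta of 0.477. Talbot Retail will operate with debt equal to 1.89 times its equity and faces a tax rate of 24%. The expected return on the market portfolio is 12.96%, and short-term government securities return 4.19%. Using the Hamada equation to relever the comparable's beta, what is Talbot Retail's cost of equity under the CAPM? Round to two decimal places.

14.38%

β_L = β_U × [1 + (1 − t)(D/E)] = 0.477 × [1 + (1 − 0.24) × 1.89]
    = 0.477 × [1 + 0.76 × 1.89] = 0.477 × 2.4364 = 1.1622
MRP = 12.96% − 4.19% = 8.77%
E(R) = R_f + β_L × MRP = 4.19% + 1.1622 × 8.77% = 14.38%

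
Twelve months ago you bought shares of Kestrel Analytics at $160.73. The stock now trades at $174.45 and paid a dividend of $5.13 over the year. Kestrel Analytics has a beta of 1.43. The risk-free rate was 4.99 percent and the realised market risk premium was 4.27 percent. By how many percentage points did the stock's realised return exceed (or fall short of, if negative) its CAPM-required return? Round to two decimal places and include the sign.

Realised HPR = (P1 + D1 − P0) / P0 = (174.45 + 5.13 − 160.73) / 160.73 = 18.85 / 160.73 = 11.7277%
CAPM required = R_f + β·MRP = 4.99% + 1.43 × 4.27% = 11.0961%
α = realised − required = 11.7277% − 11.0961% = +0.63%

+0.63%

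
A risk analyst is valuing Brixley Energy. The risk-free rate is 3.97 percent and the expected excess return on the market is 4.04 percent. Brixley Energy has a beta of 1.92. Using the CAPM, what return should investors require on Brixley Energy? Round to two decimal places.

E(R) = R_f + β × MRP = 3.97% + 1.92 × 4.04% = 11.73%

11.73%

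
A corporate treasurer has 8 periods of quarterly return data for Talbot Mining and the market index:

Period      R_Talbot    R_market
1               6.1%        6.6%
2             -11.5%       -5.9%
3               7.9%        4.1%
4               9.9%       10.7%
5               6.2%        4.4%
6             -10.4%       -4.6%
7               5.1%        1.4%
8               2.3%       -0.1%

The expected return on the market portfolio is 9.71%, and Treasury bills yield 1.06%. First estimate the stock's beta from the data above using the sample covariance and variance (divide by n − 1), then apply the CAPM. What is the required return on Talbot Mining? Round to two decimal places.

Mean R_i = (6.1 − 11.5 + 7.9 + 9.9 + 6.2 − 10.4 + 5.1 + 2.3) / 8 = 1.9500%
Mean R_m = (6.6 − 5.9 + 4.1 + 10.7 + 4.4 − 4.6 + 1.4 − 0.1) / 8 = 2.0750%
Σ(R_i − R̄_i)(R_m − R̄_m) = 296.0900  ⇒  Cov = 296.0900 / 7 = 42.2986
Σ(R_m − R̄_m)² = 217.7150  ⇒  Var(R_m) = 217.7150 / 7 = 31.1021
β = Cov / Var(R_m) = 42.2986 / 31.1021 = 1.3600
MRP = 9.71% − 1.06% = 8.65%
E(R) = R_f + β × MRP = 1.06% + 1.3600 × 8.65% = 12.82%

12.82%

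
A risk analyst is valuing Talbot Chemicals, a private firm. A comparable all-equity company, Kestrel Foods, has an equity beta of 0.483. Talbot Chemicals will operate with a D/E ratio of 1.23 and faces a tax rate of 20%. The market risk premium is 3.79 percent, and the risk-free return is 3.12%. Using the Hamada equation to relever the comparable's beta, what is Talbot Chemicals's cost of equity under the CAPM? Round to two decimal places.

6.75%

β_L = β_U × [1 + (1 − t)(D/E)] = 0.483 × [1 + (1 − 0.20) × 1.23]
    = 0.483 × [1 + 0.80 × 1.23] = 0.483 × 1.9840 = 0.9583
E(R) = R_f + β_L × MRP = 3.12% + 0.9583 × 3.79% = 6.75%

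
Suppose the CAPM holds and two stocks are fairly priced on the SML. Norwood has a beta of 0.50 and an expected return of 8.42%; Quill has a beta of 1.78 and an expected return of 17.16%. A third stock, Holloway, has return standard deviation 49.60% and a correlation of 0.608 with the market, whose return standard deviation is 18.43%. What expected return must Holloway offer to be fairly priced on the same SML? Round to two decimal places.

MRP = (17.16% − 8.42%) / (1.78 − 0.50) = 6.8281%
R_f = 8.42% − 0.50 × 6.8281% = 5.0060%
β_Holloway = ρ·σ_i/σ_m = 0.608 × 49.60 / 18.43 = 1.6363
E(R_Holloway) = R_f + β × MRP = 5.0060% + 1.6363 × 6.8281% = 16.18%

16.18%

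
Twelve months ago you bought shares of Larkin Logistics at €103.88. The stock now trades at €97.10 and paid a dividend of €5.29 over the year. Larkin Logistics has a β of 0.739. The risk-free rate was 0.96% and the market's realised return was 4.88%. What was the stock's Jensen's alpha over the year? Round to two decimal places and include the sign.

Realised HPR = (P1 + D1 − P0) / P0 = (97.10 + 5.29 − 103.88) / 103.88 = -1.49 / 103.88 = -1.4343%
MRP = 4.88% − 0.96% = 3.92%
CAPM required = R_f + β·MRP = 0.96% + 0.739 × 3.92% = 3.85688%
α = realised − required = -1.4343% − 3.85688% = -5.29%

-5.29%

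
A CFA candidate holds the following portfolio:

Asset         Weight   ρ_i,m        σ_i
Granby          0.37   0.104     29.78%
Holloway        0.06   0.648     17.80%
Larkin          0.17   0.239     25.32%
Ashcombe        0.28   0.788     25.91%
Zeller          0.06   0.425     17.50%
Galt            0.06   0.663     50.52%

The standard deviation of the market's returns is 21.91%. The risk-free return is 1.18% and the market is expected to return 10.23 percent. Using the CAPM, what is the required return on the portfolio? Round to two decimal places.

β_Granby = 0.104 × 29.78% / 21.91% = 0.1414
β_Holloway = 0.648 × 17.80% / 21.91% = 0.5264
β_Larkin = 0.239 × 25.32% / 21.91% = 0.2762
β_Ashcombe = 0.788 × 25.91% / 21.91% = 0.9319
β_Zeller = 0.425 × 17.50% / 21.91% = 0.3395
β_Galt = 0.663 × 50.52% / 21.91% = 1.5287
β_P = Σ w_i β_i = 0.37×0.1414 + 0.06×0.5264 + 0.17×0.2762 + 0.28×0.9319 + 0.06×0.3395 + 0.06×1.5287 = 0.5039
MRP = 10.23% − 1.18% = 9.05%
E(R_P) = R_f + β_P × MRP = 1.18% + 0.5039 × 9.05% = 5.74%

5.74%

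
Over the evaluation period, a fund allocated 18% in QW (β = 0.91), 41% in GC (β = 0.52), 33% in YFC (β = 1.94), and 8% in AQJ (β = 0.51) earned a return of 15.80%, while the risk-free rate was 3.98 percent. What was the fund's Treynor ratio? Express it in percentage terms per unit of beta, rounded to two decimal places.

β_P = 0.18×0.91 + 0.41×0.52 + 0.33×1.94 + 0.08×0.51 = 1.0580
Treynor = (R_P − R_f) / β_P = (15.80% − 3.98%) / 1.0580 = 11.82% / 1.0580 = 11.17%

11.17%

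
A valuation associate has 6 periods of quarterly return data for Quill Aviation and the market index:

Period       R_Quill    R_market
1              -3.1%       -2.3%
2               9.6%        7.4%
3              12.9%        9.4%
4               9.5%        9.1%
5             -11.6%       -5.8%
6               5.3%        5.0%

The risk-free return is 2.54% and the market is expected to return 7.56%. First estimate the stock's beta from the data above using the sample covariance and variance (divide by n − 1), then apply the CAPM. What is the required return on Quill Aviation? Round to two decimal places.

9.80%

Mean R_i = (-3.1 + 9.6 + 12.9 + 9.5 − 11.6 + 5.3) / 6 = 3.7667%
Mean R_m = (-2.3 + 7.4 + 9.4 + 9.1 − 5.8 + 5.0) / 6 = 3.8000%
Σ(R_i − R̄_i)(R_m − R̄_m) = 293.7800  ⇒  Cov = 293.7800 / 5 = 58.7560
Σ(R_m − R̄_m)² = 203.2200  ⇒  Var(R_m) = 203.2200 / 5 = 40.6440
β = Cov / Var(R_m) = 58.7560 / 40.6440 = 1.4456
MRP = 7.56% − 2.54% = 5.02%
E(R) = R_f + β × MRP = 2.54% + 1.4456 × 5.02% = 9.80%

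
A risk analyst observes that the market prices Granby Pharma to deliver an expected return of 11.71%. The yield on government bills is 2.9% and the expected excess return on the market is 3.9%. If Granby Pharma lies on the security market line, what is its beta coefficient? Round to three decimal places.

2.259

β = (E(R) − R_f) / MRP = (11.71% − 2.9%) / 3.9% = 8.81% / 3.9% = 2.259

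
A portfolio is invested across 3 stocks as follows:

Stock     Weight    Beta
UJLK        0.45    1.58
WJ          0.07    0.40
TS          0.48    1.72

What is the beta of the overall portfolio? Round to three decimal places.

1.565

β_P = Σ w_i β_i = 0.45×1.58 + 0.07×0.40 + 0.48×1.72 = 1.5646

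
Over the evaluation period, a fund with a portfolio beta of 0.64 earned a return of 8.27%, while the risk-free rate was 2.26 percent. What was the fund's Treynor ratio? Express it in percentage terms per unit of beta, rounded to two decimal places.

9.39%

Treynor = (R_P − R_f) / β_P = (8.27% − 2.26%) / 0.6400 = 6.01% / 0.6400 = 9.39%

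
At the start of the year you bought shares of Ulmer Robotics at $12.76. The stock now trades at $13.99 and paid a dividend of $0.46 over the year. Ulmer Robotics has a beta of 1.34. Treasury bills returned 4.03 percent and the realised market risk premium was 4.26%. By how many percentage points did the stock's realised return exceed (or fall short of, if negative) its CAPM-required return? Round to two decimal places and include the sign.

+3.51%

Realised HPR = (P1 + D1 − P0) / P0 = (13.99 + 0.46 − 12.76) / 12.76 = 1.69 / 12.76 = 13.2445%
CAPM required = R_f + β·MRP = 4.03% + 1.34 × 4.26% = 9.7384%
α = realised − required = 13.2445% − 9.7384% = +3.51%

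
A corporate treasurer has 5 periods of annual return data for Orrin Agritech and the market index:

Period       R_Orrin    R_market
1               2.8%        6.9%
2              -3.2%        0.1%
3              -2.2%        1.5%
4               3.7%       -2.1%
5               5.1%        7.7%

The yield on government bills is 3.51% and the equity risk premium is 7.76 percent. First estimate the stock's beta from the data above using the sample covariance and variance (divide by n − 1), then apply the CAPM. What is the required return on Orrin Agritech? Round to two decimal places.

Mean R_i = (2.8 − 3.2 − 2.2 + 3.7 + 5.1) / 5 = 1.2400%
Mean R_m = (6.9 + 0.1 + 1.5 − 2.1 + 7.7) / 5 = 2.8200%
Σ(R_i − R̄_i)(R_m − R̄_m) = 29.7160  ⇒  Cov = 29.7160 / 4 = 7.4290
Σ(R_m − R̄_m)² = 73.8080  ⇒  Var(R_m) = 73.8080 / 4 = 18.4520
β = Cov / Var(R_m) = 7.4290 / 18.4520 = 0.4026
E(R) = R_f + β × MRP = 3.51% + 0.4026 × 7.76% = 6.63%

6.63%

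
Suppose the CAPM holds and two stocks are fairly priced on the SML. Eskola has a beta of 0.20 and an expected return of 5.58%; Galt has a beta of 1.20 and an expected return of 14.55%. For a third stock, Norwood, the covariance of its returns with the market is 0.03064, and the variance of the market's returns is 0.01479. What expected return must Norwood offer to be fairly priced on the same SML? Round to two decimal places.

MRP = (14.55% − 5.58%) / (1.20 − 0.20) = 8.9700%
R_f = 5.58% − 0.20 × 8.9700% = 3.7860%
β_Norwood = Cov / Var(R_m) = 0.03064 / 0.01479 = 2.0717
E(R_Norwood) = R_f + β × MRP = 3.7860% + 2.0717 × 8.9700% = 22.37%

22.37%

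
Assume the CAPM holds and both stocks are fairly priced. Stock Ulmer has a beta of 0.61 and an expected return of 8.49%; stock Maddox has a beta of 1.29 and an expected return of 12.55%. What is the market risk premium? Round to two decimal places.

5.97%

Both satisfy E(R) = R_f + β·MRP, so the slope of the SML is
MRP = (12.55% − 8.49%) / (1.29 − 0.61) = 4.06% / 0.68 = 5.9706%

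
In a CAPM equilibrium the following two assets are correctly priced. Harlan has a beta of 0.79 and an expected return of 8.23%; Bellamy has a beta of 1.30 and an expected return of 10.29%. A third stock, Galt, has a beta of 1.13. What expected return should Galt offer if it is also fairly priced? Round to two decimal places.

MRP (SML slope) = (10.29% − 8.23%) / (1.30 − 0.79) = 2.06% / 0.51 = 4.0392%
R_f (intercept) = 8.23% − 0.79 × 4.0392% = 5.0390%
E(R_Galt) = R_f + β × MRP = 5.0390% + 1.13 × 4.0392% = 9.60%

9.60%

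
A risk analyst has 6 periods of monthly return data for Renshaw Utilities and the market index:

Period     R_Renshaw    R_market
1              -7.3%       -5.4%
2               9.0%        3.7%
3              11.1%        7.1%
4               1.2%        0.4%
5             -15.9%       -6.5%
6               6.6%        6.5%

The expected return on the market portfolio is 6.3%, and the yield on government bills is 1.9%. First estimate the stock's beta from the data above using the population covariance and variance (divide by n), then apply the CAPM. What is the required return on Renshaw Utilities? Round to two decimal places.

Mean R_i = (-7.3 + 9.0 + 11.1 + 1.2 − 15.9 + 6.6) / 6 = 0.7833%
Mean R_m = (-5.4 + 3.7 + 7.1 + 0.4 − 6.5 + 6.5) / 6 = 0.9667%
Σ(R_i − R̄_i)(R_m − R̄_m) = 293.7167  ⇒  Cov = 293.7167 / 6 = 48.9528
Σ(R_m − R̄_m)² = 172.3133  ⇒  Var(R_m) = 172.3133 / 6 = 28.7189
β = Cov / Var(R_m) = 48.9528 / 28.7189 = 1.7045
MRP = 6.3% − 1.9% = 4.40%
E(R) = R_f + β × MRP = 1.9% + 1.7045 × 4.4% = 9.40%

9.40%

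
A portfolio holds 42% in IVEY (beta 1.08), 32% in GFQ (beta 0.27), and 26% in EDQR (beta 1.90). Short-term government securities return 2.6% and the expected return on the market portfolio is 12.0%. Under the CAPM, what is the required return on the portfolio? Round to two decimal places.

12.32%

β_P = Σ w_i β_i = 0.42×1.08 + 0.32×0.27 + 0.26×1.90 = 1.0340
MRP = 12.0% − 2.6% = 9.40%
E(R_P) = R_f + β_P × MRP = 2.6% + 1.0340 × 9.4% = 12.32%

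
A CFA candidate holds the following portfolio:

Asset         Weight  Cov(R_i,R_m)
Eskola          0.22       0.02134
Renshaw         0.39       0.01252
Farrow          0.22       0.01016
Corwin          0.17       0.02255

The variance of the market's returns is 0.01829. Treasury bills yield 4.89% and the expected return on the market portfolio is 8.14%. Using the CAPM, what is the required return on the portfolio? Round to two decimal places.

β_Eskola = 0.02134 / 0.01829 = 1.1668
β_Renshaw = 0.01252 / 0.01829 = 0.6845
β_Farrow = 0.01016 / 0.01829 = 0.5555
β_Corwin = 0.02255 / 0.01829 = 1.2329
β_P = Σ w_i β_i = 0.22×1.1668 + 0.39×0.6845 + 0.22×0.5555 + 0.17×1.2329 = 0.8555
MRP = 8.14% − 4.89% = 3.25%
E(R_P) = R_f + β_P × MRP = 4.89% + 0.8555 × 3.25% = 7.67%

7.67%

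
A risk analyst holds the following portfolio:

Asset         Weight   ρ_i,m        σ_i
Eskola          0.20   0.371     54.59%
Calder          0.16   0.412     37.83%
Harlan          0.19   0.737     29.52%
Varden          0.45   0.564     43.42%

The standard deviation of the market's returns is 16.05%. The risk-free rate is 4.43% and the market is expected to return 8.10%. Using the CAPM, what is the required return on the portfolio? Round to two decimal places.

9.39%

β_Eskola = 0.371 × 54.59% / 16.05% = 1.2619
β_Calder = 0.412 × 37.83% / 16.05% = 0.9711
β_Harlan = 0.737 × 29.52% / 16.05% = 1.3555
β_Varden = 0.564 × 43.42% / 16.05% = 1.5258
β_P = Σ w_i β_i = 0.20×1.2619 + 0.16×0.9711 + 0.19×1.3555 + 0.45×1.5258 = 1.3519
MRP = 8.10% − 4.43% = 3.67%
E(R_P) = R_f + β_P × MRP = 4.43% + 1.3519 × 3.67% = 9.39%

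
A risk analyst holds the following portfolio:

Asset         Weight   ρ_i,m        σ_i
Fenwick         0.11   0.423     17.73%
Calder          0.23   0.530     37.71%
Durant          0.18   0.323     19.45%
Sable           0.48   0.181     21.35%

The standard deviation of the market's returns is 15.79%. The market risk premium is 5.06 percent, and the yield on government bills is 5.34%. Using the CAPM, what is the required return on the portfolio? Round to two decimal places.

β_Fenwick = 0.423 × 17.73% / 15.79% = 0.4750
β_Calder = 0.530 × 37.71% / 15.79% = 1.2658
β_Durant = 0.323 × 19.45% / 15.79% = 0.3979
β_Sable = 0.181 × 21.35% / 15.79% = 0.2447
β_P = Σ w_i β_i = 0.11×0.4750 + 0.23×1.2658 + 0.18×0.3979 + 0.48×0.2447 = 0.5325
E(R_P) = R_f + β_P × MRP = 5.34% + 0.5325 × 5.06% = 8.03%

8.03%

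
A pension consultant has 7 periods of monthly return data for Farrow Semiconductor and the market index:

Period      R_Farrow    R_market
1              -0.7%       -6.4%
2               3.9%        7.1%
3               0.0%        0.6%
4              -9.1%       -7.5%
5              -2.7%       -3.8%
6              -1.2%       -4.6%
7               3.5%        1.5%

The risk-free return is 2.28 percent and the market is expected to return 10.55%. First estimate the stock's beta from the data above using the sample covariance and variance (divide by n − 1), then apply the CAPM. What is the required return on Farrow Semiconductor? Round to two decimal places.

7.90%

Mean R_i = (-0.7 + 3.9 + 0.0 − 9.1 − 2.7 − 1.2 + 3.5) / 7 = -0.9000%
Mean R_m = (-6.4 + 7.1 + 0.6 − 7.5 − 3.8 − 4.6 + 1.5) / 7 = -1.8714%
Σ(R_i − R̄_i)(R_m − R̄_m) = 109.6600  ⇒  Cov = 109.6600 / 6 = 18.2767
Σ(R_m − R̄_m)² = 161.3143  ⇒  Var(R_m) = 161.3143 / 6 = 26.8857
β = Cov / Var(R_m) = 18.2767 / 26.8857 = 0.6798
MRP = 10.55% − 2.28% = 8.27%
E(R) = R_f + β × MRP = 2.28% + 0.6798 × 8.27% = 7.90%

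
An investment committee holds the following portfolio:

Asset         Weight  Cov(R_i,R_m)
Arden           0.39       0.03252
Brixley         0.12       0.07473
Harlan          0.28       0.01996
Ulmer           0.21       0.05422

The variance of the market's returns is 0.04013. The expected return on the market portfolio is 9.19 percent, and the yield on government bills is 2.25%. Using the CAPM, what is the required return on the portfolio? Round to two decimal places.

β_Arden = 0.03252 / 0.04013 = 0.8104
β_Brixley = 0.07473 / 0.04013 = 1.8622
β_Harlan = 0.01996 / 0.04013 = 0.4974
β_Ulmer = 0.05422 / 0.04013 = 1.3511
β_P = Σ w_i β_i = 0.39×0.8104 + 0.12×1.8622 + 0.28×0.4974 + 0.21×1.3511 = 0.9625
MRP = 9.19% − 2.25% = 6.94%
E(R_P) = R_f + β_P × MRP = 2.25% + 0.9625 × 6.94% = 8.93%

8.93%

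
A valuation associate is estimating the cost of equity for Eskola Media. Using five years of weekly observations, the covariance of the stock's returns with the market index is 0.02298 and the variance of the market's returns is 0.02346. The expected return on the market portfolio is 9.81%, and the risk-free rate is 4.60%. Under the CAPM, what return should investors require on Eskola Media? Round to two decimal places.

9.70%

β = Cov(R_i, R_m) / Var(R_m) = 0.02298 / 0.02346 = 0.9795
MRP = 9.81% − 4.60% = 5.21%
E(R) = R_f + β × MRP = 4.60% + 0.9795 × 5.21% = 9.70%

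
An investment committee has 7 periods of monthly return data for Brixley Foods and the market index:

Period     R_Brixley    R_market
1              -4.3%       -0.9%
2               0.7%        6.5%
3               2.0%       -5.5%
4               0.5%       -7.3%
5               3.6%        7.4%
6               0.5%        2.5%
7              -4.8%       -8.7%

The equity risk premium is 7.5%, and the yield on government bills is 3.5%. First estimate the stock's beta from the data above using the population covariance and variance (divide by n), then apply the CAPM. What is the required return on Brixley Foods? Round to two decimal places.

Mean R_i = (-4.3 + 0.7 + 2.0 + 0.5 + 3.6 + 0.5 − 4.8) / 7 = -0.2571%
Mean R_m = (-0.9 + 6.5 − 5.5 − 7.3 + 7.4 + 2.5 − 8.7) / 7 = -0.8571%
Σ(R_i − R̄_i)(R_m − R̄_m) = 61.8771  ⇒  Cov = 61.8771 / 7 = 8.8396
Σ(R_m − R̄_m)² = 258.1571  ⇒  Var(R_m) = 258.1571 / 7 = 36.8796
β = Cov / Var(R_m) = 8.8396 / 36.8796 = 0.2397
E(R) = R_f + β × MRP = 3.5% + 0.2397 × 7.5% = 5.30%

5.30%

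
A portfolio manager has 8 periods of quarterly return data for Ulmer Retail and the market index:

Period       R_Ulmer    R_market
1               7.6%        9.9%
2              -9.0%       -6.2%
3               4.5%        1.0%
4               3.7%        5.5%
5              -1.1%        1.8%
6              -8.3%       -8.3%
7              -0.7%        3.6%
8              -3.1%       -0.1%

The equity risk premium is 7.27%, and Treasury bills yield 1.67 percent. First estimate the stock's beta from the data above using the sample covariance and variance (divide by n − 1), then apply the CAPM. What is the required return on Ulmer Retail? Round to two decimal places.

Mean R_i = (7.6 − 9.0 + 4.5 + 3.7 − 1.1 − 8.3 − 0.7 − 3.1) / 8 = -0.8000%
Mean R_m = (9.9 − 6.2 + 1.0 + 5.5 + 1.8 − 8.3 + 3.6 − 0.1) / 8 = 0.9000%
Σ(R_i − R̄_i)(R_m − R̄_m) = 226.3500  ⇒  Cov = 226.3500 / 7 = 32.3357
Σ(R_m − R̄_m)² = 246.3200  ⇒  Var(R_m) = 246.3200 / 7 = 35.1886
β = Cov / Var(R_m) = 32.3357 / 35.1886 = 0.9189
E(R) = R_f + β × MRP = 1.67% + 0.9189 × 7.27% = 8.35%

8.35%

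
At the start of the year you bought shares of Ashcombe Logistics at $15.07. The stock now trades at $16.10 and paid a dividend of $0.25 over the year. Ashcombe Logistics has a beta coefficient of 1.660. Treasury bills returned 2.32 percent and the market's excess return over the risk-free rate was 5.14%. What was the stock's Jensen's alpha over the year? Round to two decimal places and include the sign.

Realised HPR = (P1 + D1 − P0) / P0 = (16.10 + 0.25 − 15.07) / 15.07 = 1.28 / 15.07 = 8.4937%
CAPM required = R_f + β·MRP = 2.32% + 1.660 × 5.14% = 10.85240%
α = realised − required = 8.4937% − 10.85240% = -2.36%

-2.36%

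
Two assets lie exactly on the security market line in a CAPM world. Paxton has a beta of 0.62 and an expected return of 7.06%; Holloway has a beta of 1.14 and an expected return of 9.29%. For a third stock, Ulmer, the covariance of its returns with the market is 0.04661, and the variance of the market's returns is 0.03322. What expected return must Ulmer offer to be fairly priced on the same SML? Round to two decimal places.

MRP = (9.29% − 7.06%) / (1.14 − 0.62) = 4.2885%
R_f = 7.06% − 0.62 × 4.2885% = 4.4011%
β_Ulmer = Cov / Var(R_m) = 0.04661 / 0.03322 = 1.4031
E(R_Ulmer) = R_f + β × MRP = 4.4011% + 1.4031 × 4.2885% = 10.42%

10.42%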